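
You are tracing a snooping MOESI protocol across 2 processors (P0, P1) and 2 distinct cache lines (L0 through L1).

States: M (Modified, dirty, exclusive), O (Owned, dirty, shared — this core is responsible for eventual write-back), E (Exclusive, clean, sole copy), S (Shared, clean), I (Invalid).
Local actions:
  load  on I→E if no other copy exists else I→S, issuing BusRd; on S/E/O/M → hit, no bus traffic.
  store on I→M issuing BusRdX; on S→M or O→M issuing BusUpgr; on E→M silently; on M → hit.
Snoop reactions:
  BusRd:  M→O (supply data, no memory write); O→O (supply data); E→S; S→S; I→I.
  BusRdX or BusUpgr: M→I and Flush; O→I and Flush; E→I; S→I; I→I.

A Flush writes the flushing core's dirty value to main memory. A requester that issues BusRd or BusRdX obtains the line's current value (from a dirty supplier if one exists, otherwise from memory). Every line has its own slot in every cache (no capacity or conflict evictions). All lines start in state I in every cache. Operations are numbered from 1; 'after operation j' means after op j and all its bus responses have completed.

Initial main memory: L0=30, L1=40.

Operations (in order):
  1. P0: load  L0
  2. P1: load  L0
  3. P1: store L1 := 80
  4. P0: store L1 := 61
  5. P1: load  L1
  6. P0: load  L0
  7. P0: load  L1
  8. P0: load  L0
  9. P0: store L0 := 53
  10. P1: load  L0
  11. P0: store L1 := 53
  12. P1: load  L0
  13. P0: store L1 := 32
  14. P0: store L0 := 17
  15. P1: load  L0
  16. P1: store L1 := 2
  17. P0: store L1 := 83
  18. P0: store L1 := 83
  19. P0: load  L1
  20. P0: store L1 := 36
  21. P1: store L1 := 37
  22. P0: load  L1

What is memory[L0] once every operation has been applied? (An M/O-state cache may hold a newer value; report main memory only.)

memory[L0] = 30

  op1 P0: load  L0 → E/I on L0; bus BusRd; mem=30
  op2 P1: load  L0 → S/S on L0; bus BusRd; mem=30
  op3 P1: store L1 := 80 → I/M on L1; bus BusRdX; mem=40
  op4 P0: store L1 := 61 → M/I on L1; bus BusRdX Flush; mem=80
  op5 P1: load  L1 → O/S on L1; bus BusRd; mem=80
  op6 P0: load  L0 → S/S on L0; bus (none); mem=30
  op7 P0: load  L1 → O/S on L1; bus (none); mem=80
  op8 P0: load  L0 → S/S on L0; bus (none); mem=30
  op9 P0: store L0 := 53 → M/I on L0; bus BusUpgr; mem=30
  op10 P1: load  L0 → O/S on L0; bus BusRd; mem=30
  op11 P0: store L1 := 53 → M/I on L1; bus BusUpgr; mem=80
  op12 P1: load  L0 → O/S on L0; bus (none); mem=30
  op13 P0: store L1 := 32 → M/I on L1; bus (none); mem=80
  op14 P0: store L0 := 17 → M/I on L0; bus BusUpgr; mem=30
  op15 P1: load  L0 → O/S on L0; bus BusRd; mem=30
  op16 P1: store L1 := 2 → I/M on L1; bus BusRdX Flush; mem=32
  op17 P0: store L1 := 83 → M/I on L1; bus BusRdX Flush; mem=2
  op18 P0: store L1 := 83 → M/I on L1; bus (none); mem=2
  op19 P0: load  L1 → M/I on L1; bus (none); mem=2
  op20 P0: store L1 := 36 → M/I on L1; bus (none); mem=2
  op21 P1: store L1 := 37 → I/M on L1; bus BusRdX Flush; mem=36
  op22 P0: load  L1 → S/O on L1; bus BusRd; mem=36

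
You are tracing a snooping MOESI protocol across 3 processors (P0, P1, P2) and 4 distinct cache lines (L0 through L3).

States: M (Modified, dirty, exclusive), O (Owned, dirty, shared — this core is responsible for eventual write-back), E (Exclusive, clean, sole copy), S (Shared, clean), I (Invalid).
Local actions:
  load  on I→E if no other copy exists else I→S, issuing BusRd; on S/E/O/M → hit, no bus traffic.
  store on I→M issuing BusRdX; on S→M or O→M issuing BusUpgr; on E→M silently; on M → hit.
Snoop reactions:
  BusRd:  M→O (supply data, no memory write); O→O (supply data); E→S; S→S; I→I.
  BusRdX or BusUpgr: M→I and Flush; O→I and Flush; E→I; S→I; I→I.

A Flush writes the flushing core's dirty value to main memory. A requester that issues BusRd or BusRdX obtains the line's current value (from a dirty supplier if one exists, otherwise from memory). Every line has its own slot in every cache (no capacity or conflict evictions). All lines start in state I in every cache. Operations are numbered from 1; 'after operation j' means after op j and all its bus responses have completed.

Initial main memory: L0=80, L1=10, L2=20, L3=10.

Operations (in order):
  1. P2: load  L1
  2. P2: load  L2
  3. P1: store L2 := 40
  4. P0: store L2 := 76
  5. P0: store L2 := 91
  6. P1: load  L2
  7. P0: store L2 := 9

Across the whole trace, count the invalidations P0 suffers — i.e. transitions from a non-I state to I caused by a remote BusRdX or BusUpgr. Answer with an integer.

invalidations = 0

1. P2: load  L1  bus=[BusRd]  L1: P0=I P1=I P2=E  mem[L1]=10
2. P2: load  L2  bus=[BusRd]  L2: P0=I P1=I P2=E  mem[L2]=20
3. P1: store L2 := 40  bus=[BusRdX]  L2: P0=I P1=M P2=I  mem[L2]=20
4. P0: store L2 := 76  bus=[BusRdX,Flush]  L2: P0=M P1=I P2=I  mem[L2]=40
5. P0: store L2 := 91  bus=[-]  L2: P0=M P1=I P2=I  mem[L2]=40
6. P1: load  L2  bus=[BusRd]  L2: P0=O P1=S P2=I  mem[L2]=40
7. P0: store L2 := 9  bus=[BusUpgr]  L2: P0=M P1=I P2=I  mem[L2]=40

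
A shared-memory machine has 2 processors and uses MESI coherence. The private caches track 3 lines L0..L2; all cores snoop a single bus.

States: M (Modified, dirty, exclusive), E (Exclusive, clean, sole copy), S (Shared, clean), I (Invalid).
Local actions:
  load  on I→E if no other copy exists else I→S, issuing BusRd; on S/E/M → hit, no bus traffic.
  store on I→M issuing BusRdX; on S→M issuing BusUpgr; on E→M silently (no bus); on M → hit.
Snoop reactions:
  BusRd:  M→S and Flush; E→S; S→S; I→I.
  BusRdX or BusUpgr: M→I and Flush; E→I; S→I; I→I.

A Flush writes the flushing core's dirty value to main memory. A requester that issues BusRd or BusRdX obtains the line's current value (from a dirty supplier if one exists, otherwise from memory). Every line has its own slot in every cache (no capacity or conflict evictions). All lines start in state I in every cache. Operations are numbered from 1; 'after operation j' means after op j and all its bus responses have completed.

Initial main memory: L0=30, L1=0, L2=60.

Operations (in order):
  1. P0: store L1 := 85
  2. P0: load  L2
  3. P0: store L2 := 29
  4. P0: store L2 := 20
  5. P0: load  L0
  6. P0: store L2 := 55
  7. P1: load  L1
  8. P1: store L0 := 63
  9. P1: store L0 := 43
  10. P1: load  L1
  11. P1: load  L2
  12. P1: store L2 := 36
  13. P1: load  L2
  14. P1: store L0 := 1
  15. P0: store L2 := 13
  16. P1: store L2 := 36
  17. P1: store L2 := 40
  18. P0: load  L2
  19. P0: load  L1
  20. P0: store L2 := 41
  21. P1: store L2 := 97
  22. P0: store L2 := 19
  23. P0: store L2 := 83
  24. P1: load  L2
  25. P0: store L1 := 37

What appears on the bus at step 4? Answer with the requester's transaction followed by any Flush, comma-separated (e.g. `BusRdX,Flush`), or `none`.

1. P0: store L1 := 85  bus=[BusRdX]  L1: P0=M P1=I  mem[L1]=0
2. P0: load  L2  bus=[BusRd]  L2: P0=E P1=I  mem[L2]=60
3. P0: store L2 := 29  bus=[-]  L2: P0=M P1=I  mem[L2]=60
4. P0: store L2 := 20  bus=[-]  L2: P0=M P1=I  mem[L2]=60
5. P0: load  L0  bus=[BusRd]  L0: P0=E P1=I  mem[L0]=30
6. P0: store L2 := 55  bus=[-]  L2: P0=M P1=I  mem[L2]=60
7. P1: load  L1  bus=[BusRd,Flush]  L1: P0=S P1=S  mem[L1]=85
8. P1: store L0 := 63  bus=[BusRdX]  L0: P0=I P1=M  mem[L0]=30
9. P1: store L0 := 43  bus=[-]  L0: P0=I P1=M  mem[L0]=30
10. P1: load  L1  bus=[-]  L1: P0=S P1=S  mem[L1]=85
11. P1: load  L2  bus=[BusRd,Flush]  L2: P0=S P1=S  mem[L2]=55
12. P1: store L2 := 36  bus=[BusUpgr]  L2: P0=I P1=M  mem[L2]=55
13. P1: load  L2  bus=[-]  L2: P0=I P1=M  mem[L2]=55
14. P1: store L0 := 1  bus=[-]  L0: P0=I P1=M  mem[L0]=30
15. P0: store L2 := 13  bus=[BusRdX,Flush]  L2: P0=M P1=I  mem[L2]=36
16. P1: store L2 := 36  bus=[BusRdX,Flush]  L2: P0=I P1=M  mem[L2]=13
17. P1: store L2 := 40  bus=[-]  L2: P0=I P1=M  mem[L2]=13
18. P0: load  L2  bus=[BusRd,Flush]  L2: P0=S P1=S  mem[L2]=40
19. P0: load  L1  bus=[-]  L1: P0=S P1=S  mem[L1]=85
20. P0: store L2 := 41  bus=[BusUpgr]  L2: P0=M P1=I  mem[L2]=40
21. P1: store L2 := 97  bus=[BusRdX,Flush]  L2: P0=I P1=M  mem[L2]=41
22. P0: store L2 := 19  bus=[BusRdX,Flush]  L2: P0=M P1=I  mem[L2]=97
23. P0: store L2 := 83  bus=[-]  L2: P0=M P1=I  mem[L2]=97
24. P1: load  L2  bus=[BusRd,Flush]  L2: P0=S P1=S  mem[L2]=83
25. P0: store L1 := 37  bus=[BusUpgr]  L1: P0=M P1=I  mem[L1]=85

bus = none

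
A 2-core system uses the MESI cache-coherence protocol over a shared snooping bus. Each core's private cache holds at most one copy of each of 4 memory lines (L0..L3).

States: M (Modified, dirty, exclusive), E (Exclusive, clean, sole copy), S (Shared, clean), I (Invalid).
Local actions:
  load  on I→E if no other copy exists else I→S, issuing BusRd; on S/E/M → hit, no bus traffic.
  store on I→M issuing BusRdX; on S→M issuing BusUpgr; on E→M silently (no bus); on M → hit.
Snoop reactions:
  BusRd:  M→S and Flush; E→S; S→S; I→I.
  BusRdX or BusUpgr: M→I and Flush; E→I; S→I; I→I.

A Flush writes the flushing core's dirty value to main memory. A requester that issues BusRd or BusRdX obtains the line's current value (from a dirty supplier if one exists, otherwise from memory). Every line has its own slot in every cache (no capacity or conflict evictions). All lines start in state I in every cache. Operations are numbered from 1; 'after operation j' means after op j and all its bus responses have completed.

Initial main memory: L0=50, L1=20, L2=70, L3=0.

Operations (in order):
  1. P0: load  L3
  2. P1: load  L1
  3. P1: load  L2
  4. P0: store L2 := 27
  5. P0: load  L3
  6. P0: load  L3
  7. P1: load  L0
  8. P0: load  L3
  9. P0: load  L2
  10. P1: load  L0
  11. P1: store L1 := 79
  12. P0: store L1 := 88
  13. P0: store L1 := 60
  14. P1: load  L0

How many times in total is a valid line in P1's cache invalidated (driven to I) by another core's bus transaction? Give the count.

step 1: P0: load  L3  ⟶  EI  (L3)  txn=BusRd  M[L3]=0
step 2: P1: load  L1  ⟶  IE  (L1)  txn=BusRd  M[L1]=20
step 3: P1: load  L2  ⟶  IE  (L2)  txn=BusRd  M[L2]=70
step 4: P0: store L2 := 27  ⟶  MI  (L2)  txn=BusRdX  M[L2]=70
step 5: P0: load  L3  ⟶  EI  (L3)  txn=∅  M[L3]=0
step 6: P0: load  L3  ⟶  EI  (L3)  txn=∅  M[L3]=0
step 7: P1: load  L0  ⟶  IE  (L0)  txn=BusRd  M[L0]=50
step 8: P0: load  L3  ⟶  EI  (L3)  txn=∅  M[L3]=0
step 9: P0: load  L2  ⟶  MI  (L2)  txn=∅  M[L2]=70
step 10: P1: load  L0  ⟶  IE  (L0)  txn=∅  M[L0]=50
step 11: P1: store L1 := 79  ⟶  IM  (L1)  txn=∅  M[L1]=20
step 12: P0: store L1 := 88  ⟶  MI  (L1)  txn=BusRdX+Flush  M[L1]=79
step 13: P0: store L1 := 60  ⟶  MI  (L1)  txn=∅  M[L1]=79
step 14: P1: load  L0  ⟶  IE  (L0)  txn=∅  M[L0]=50

invalidations = 2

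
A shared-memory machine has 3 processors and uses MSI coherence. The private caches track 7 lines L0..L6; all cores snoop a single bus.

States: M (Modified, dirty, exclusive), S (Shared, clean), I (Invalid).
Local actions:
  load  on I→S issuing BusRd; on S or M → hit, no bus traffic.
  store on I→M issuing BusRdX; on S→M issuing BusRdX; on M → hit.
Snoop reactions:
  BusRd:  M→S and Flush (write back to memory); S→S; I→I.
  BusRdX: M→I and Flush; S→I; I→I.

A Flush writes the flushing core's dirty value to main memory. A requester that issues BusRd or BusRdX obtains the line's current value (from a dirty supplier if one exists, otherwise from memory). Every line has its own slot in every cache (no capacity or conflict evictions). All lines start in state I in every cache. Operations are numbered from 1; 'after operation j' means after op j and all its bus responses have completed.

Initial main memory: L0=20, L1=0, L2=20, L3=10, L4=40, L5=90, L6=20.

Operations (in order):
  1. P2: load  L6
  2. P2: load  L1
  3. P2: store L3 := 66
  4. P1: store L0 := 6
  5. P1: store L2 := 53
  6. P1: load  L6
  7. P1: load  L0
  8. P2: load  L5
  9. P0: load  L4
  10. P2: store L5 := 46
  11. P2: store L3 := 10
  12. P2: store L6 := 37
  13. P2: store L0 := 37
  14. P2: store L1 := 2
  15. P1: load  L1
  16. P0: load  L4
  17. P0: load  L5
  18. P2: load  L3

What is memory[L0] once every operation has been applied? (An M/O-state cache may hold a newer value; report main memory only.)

memory[L0] = 6

[1] P2: load  L6 | P0:I, P1:I, P2:S(20) | bus: BusRd
[2] P2: load  L1 | P0:I, P1:I, P2:S(0) | bus: BusRd
[3] P2: store L3 := 66 | P0:I, P1:I, P2:M(66) | bus: BusRdX
[4] P1: store L0 := 6 | P0:I, P1:M(6), P2:I | bus: BusRdX
[5] P1: store L2 := 53 | P0:I, P1:M(53), P2:I | bus: BusRdX
[6] P1: load  L6 | P0:I, P1:S(20), P2:S(20) | bus: BusRd
[7] P1: load  L0 | P0:I, P1:M(6), P2:I | bus: none
[8] P2: load  L5 | P0:I, P1:I, P2:S(90) | bus: BusRd
[9] P0: load  L4 | P0:S(40), P1:I, P2:I | bus: BusRd
[10] P2: store L5 := 46 | P0:I, P1:I, P2:M(46) | bus: BusRdX
[11] P2: store L3 := 10 | P0:I, P1:I, P2:M(10) | bus: none
[12] P2: store L6 := 37 | P0:I, P1:I, P2:M(37) | bus: BusRdX
[13] P2: store L0 := 37 | P0:I, P1:I, P2:M(37) | bus: BusRdX,Flush
[14] P2: store L1 := 2 | P0:I, P1:I, P2:M(2) | bus: BusRdX
[15] P1: load  L1 | P0:I, P1:S(2), P2:S(2) | bus: BusRd,Flush
[16] P0: load  L4 | P0:S(40), P1:I, P2:I | bus: none
[17] P0: load  L5 | P0:S(46), P1:I, P2:S(46) | bus: BusRd,Flush
[18] P2: load  L3 | P0:I, P1:I, P2:M(10) | bus: none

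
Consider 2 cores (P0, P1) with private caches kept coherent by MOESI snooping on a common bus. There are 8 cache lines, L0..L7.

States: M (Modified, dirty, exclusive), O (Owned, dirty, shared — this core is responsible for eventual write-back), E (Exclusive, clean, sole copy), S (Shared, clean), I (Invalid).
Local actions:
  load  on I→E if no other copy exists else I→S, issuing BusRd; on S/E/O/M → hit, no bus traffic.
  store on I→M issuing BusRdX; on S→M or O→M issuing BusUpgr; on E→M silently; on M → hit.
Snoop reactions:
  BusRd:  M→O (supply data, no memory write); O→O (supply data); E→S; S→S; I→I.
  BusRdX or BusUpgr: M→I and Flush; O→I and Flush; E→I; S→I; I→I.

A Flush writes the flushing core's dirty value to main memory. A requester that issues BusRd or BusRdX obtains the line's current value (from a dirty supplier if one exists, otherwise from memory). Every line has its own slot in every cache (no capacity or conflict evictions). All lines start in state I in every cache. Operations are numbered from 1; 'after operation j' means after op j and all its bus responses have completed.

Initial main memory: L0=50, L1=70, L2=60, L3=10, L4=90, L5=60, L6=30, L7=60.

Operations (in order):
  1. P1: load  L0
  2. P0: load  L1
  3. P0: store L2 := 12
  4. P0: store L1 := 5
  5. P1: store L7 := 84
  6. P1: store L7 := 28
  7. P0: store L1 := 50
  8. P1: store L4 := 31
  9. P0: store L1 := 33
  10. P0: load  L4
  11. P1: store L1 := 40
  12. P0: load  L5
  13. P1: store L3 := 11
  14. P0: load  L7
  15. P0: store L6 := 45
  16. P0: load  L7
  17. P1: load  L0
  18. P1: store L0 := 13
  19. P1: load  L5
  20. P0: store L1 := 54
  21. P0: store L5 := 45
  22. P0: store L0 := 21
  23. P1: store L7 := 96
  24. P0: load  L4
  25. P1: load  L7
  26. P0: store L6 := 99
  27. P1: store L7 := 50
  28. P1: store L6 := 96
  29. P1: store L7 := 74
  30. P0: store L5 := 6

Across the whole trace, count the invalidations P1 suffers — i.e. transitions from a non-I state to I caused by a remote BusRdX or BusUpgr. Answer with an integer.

1. P1: load  L0  bus=[BusRd]  L0: P0=I P1=E  mem[L0]=50
2. P0: load  L1  bus=[BusRd]  L1: P0=E P1=I  mem[L1]=70
3. P0: store L2 := 12  bus=[BusRdX]  L2: P0=M P1=I  mem[L2]=60
4. P0: store L1 := 5  bus=[-]  L1: P0=M P1=I  mem[L1]=70
5. P1: store L7 := 84  bus=[BusRdX]  L7: P0=I P1=M  mem[L7]=60
6. P1: store L7 := 28  bus=[-]  L7: P0=I P1=M  mem[L7]=60
7. P0: store L1 := 50  bus=[-]  L1: P0=M P1=I  mem[L1]=70
8. P1: store L4 := 31  bus=[BusRdX]  L4: P0=I P1=M  mem[L4]=90
9. P0: store L1 := 33  bus=[-]  L1: P0=M P1=I  mem[L1]=70
10. P0: load  L4  bus=[BusRd]  L4: P0=S P1=O  mem[L4]=90
11. P1: store L1 := 40  bus=[BusRdX,Flush]  L1: P0=I P1=M  mem[L1]=33
12. P0: load  L5  bus=[BusRd]  L5: P0=E P1=I  mem[L5]=60
13. P1: store L3 := 11  bus=[BusRdX]  L3: P0=I P1=M  mem[L3]=10
14. P0: load  L7  bus=[BusRd]  L7: P0=S P1=O  mem[L7]=60
15. P0: store L6 := 45  bus=[BusRdX]  L6: P0=M P1=I  mem[L6]=30
16. P0: load  L7  bus=[-]  L7: P0=S P1=O  mem[L7]=60
17. P1: load  L0  bus=[-]  L0: P0=I P1=E  mem[L0]=50
18. P1: store L0 := 13  bus=[-]  L0: P0=I P1=M  mem[L0]=50
19. P1: load  L5  bus=[BusRd]  L5: P0=S P1=S  mem[L5]=60
20. P0: store L1 := 54  bus=[BusRdX,Flush]  L1: P0=M P1=I  mem[L1]=40
21. P0: store L5 := 45  bus=[BusUpgr]  L5: P0=M P1=I  mem[L5]=60
22. P0: store L0 := 21  bus=[BusRdX,Flush]  L0: P0=M P1=I  mem[L0]=13
23. P1: store L7 := 96  bus=[BusUpgr]  L7: P0=I P1=M  mem[L7]=60
24. P0: load  L4  bus=[-]  L4: P0=S P1=O  mem[L4]=90
25. P1: load  L7  bus=[-]  L7: P0=I P1=M  mem[L7]=60
26. P0: store L6 := 99  bus=[-]  L6: P0=M P1=I  mem[L6]=30
27. P1: store L7 := 50  bus=[-]  L7: P0=I P1=M  mem[L7]=60
28. P1: store L6 := 96  bus=[BusRdX,Flush]  L6: P0=I P1=M  mem[L6]=99
29. P1: store L7 := 74  bus=[-]  L7: P0=I P1=M  mem[L7]=60
30. P0: store L5 := 6  bus=[-]  L5: P0=M P1=I  mem[L5]=60

invalidations = 3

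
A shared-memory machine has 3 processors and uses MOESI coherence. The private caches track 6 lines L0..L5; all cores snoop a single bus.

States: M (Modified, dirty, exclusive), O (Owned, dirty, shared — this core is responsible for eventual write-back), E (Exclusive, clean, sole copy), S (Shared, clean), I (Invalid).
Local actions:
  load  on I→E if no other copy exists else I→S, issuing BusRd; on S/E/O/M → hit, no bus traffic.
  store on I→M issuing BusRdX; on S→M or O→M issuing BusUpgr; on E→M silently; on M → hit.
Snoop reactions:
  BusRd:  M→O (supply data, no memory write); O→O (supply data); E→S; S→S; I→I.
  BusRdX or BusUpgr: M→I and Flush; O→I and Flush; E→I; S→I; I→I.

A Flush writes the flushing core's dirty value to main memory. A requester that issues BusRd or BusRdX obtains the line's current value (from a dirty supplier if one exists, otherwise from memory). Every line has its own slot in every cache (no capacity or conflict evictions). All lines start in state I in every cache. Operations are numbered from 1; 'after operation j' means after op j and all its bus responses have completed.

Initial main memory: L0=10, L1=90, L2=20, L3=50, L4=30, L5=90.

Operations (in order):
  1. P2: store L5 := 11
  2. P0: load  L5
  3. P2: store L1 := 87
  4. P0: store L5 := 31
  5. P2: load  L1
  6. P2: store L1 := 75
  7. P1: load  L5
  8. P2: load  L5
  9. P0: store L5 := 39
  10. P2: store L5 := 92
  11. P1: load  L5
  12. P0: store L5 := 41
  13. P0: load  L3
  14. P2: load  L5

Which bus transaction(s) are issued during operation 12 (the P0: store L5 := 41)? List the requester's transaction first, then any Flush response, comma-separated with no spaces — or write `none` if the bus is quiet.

1. P2: store L5 := 11  bus=[BusRdX]  L5: P0=I P1=I P2=M  mem[L5]=90
2. P0: load  L5  bus=[BusRd]  L5: P0=S P1=I P2=O  mem[L5]=90
3. P2: store L1 := 87  bus=[BusRdX]  L1: P0=I P1=I P2=M  mem[L1]=90
4. P0: store L5 := 31  bus=[BusUpgr,Flush]  L5: P0=M P1=I P2=I  mem[L5]=11
5. P2: load  L1  bus=[-]  L1: P0=I P1=I P2=M  mem[L1]=90
6. P2: store L1 := 75  bus=[-]  L1: P0=I P1=I P2=M  mem[L1]=90
7. P1: load  L5  bus=[BusRd]  L5: P0=O P1=S P2=I  mem[L5]=11
8. P2: load  L5  bus=[BusRd]  L5: P0=O P1=S P2=S  mem[L5]=11
9. P0: store L5 := 39  bus=[BusUpgr]  L5: P0=M P1=I P2=I  mem[L5]=11
10. P2: store L5 := 92  bus=[BusRdX,Flush]  L5: P0=I P1=I P2=M  mem[L5]=39
11. P1: load  L5  bus=[BusRd]  L5: P0=I P1=S P2=O  mem[L5]=39
12. P0: store L5 := 41  bus=[BusRdX,Flush]  L5: P0=M P1=I P2=I  mem[L5]=92
13. P0: load  L3  bus=[BusRd]  L3: P0=E P1=I P2=I  mem[L3]=50
14. P2: load  L5  bus=[BusRd]  L5: P0=O P1=I P2=S  mem[L5]=92

bus = BusRdX,Flush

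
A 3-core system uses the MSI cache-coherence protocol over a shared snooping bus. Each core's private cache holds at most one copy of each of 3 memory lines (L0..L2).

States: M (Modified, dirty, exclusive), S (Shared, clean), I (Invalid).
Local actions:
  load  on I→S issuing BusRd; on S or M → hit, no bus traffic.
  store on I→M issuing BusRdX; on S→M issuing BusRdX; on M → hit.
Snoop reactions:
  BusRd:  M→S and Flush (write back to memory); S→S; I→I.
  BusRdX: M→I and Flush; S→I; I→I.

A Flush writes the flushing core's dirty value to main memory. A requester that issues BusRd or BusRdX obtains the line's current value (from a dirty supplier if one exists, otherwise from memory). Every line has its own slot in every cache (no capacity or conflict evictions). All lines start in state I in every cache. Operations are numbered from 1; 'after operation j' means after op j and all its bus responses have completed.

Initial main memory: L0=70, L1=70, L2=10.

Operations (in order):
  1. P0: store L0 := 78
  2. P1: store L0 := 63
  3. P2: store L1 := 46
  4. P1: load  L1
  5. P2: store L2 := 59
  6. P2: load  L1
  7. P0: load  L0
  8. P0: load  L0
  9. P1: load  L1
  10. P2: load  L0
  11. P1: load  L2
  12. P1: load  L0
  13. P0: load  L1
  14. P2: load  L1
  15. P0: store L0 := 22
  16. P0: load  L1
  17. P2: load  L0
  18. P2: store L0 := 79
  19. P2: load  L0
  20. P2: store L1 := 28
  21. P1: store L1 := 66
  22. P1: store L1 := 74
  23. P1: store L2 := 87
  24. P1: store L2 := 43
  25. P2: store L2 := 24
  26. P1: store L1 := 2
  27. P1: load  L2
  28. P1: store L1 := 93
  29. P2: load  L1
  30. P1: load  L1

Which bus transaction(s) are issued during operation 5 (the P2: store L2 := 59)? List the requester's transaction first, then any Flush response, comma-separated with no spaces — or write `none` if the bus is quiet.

step 1: P0: store L0 := 78  ⟶  MII  (L0)  txn=BusRdX  M[L0]=70
step 2: P1: store L0 := 63  ⟶  IMI  (L0)  txn=BusRdX+Flush  M[L0]=78
step 3: P2: store L1 := 46  ⟶  IIM  (L1)  txn=BusRdX  M[L1]=70
step 4: P1: load  L1  ⟶  ISS  (L1)  txn=BusRd+Flush  M[L1]=46
step 5: P2: store L2 := 59  ⟶  IIM  (L2)  txn=BusRdX  M[L2]=10
step 6: P2: load  L1  ⟶  ISS  (L1)  txn=∅  M[L1]=46
step 7: P0: load  L0  ⟶  SSI  (L0)  txn=BusRd+Flush  M[L0]=63
step 8: P0: load  L0  ⟶  SSI  (L0)  txn=∅  M[L0]=63
step 9: P1: load  L1  ⟶  ISS  (L1)  txn=∅  M[L1]=46
step 10: P2: load  L0  ⟶  SSS  (L0)  txn=BusRd  M[L0]=63
step 11: P1: load  L2  ⟶  ISS  (L2)  txn=BusRd+Flush  M[L2]=59
step 12: P1: load  L0  ⟶  SSS  (L0)  txn=∅  M[L0]=63
step 13: P0: load  L1  ⟶  SSS  (L1)  txn=BusRd  M[L1]=46
step 14: P2: load  L1  ⟶  SSS  (L1)  txn=∅  M[L1]=46
step 15: P0: store L0 := 22  ⟶  MII  (L0)  txn=BusRdX  M[L0]=63
step 16: P0: load  L1  ⟶  SSS  (L1)  txn=∅  M[L1]=46
step 17: P2: load  L0  ⟶  SIS  (L0)  txn=BusRd+Flush  M[L0]=22
step 18: P2: store L0 := 79  ⟶  IIM  (L0)  txn=BusRdX  M[L0]=22
step 19: P2: load  L0  ⟶  IIM  (L0)  txn=∅  M[L0]=22
step 20: P2: store L1 := 28  ⟶  IIM  (L1)  txn=BusRdX  M[L1]=46
step 21: P1: store L1 := 66  ⟶  IMI  (L1)  txn=BusRdX+Flush  M[L1]=28
step 22: P1: store L1 := 74  ⟶  IMI  (L1)  txn=∅  M[L1]=28
step 23: P1: store L2 := 87  ⟶  IMI  (L2)  txn=BusRdX  M[L2]=59
step 24: P1: store L2 := 43  ⟶  IMI  (L2)  txn=∅  M[L2]=59
step 25: P2: store L2 := 24  ⟶  IIM  (L2)  txn=BusRdX+Flush  M[L2]=43
step 26: P1: store L1 := 2  ⟶  IMI  (L1)  txn=∅  M[L1]=28
step 27: P1: load  L2  ⟶  ISS  (L2)  txn=BusRd+Flush  M[L2]=24
step 28: P1: store L1 := 93  ⟶  IMI  (L1)  txn=∅  M[L1]=28
step 29: P2: load  L1  ⟶  ISS  (L1)  txn=BusRd+Flush  M[L1]=93
step 30: P1: load  L1  ⟶  ISS  (L1)  txn=∅  M[L1]=93

bus = BusRdX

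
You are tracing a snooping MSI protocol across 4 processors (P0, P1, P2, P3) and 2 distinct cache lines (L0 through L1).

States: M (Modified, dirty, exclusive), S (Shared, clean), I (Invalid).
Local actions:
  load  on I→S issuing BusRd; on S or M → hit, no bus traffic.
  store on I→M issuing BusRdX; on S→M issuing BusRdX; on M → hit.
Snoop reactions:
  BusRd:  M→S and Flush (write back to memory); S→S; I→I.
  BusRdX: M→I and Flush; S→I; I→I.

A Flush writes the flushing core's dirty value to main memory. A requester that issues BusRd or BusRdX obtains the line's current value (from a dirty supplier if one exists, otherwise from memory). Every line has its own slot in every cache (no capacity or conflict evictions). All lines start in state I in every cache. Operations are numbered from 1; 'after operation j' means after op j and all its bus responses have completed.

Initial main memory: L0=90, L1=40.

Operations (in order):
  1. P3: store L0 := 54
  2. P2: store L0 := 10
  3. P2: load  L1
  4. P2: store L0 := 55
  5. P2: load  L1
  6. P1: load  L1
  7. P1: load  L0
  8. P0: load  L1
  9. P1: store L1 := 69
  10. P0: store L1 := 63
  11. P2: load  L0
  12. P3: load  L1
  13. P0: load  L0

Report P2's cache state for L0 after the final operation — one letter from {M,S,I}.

[1] P3: store L0 := 54 | P0:I, P1:I, P2:I, P3:M(54) | bus: BusRdX
[2] P2: store L0 := 10 | P0:I, P1:I, P2:M(10), P3:I | bus: BusRdX,Flush
[3] P2: load  L1 | P0:I, P1:I, P2:S(40), P3:I | bus: BusRd
[4] P2: store L0 := 55 | P0:I, P1:I, P2:M(55), P3:I | bus: none
[5] P2: load  L1 | P0:I, P1:I, P2:S(40), P3:I | bus: none
[6] P1: load  L1 | P0:I, P1:S(40), P2:S(40), P3:I | bus: BusRd
[7] P1: load  L0 | P0:I, P1:S(55), P2:S(55), P3:I | bus: BusRd,Flush
[8] P0: load  L1 | P0:S(40), P1:S(40), P2:S(40), P3:I | bus: BusRd
[9] P1: store L1 := 69 | P0:I, P1:M(69), P2:I, P3:I | bus: BusRdX
[10] P0: store L1 := 63 | P0:M(63), P1:I, P2:I, P3:I | bus: BusRdX,Flush
[11] P2: load  L0 | P0:I, P1:S(55), P2:S(55), P3:I | bus: none
[12] P3: load  L1 | P0:S(63), P1:I, P2:I, P3:S(63) | bus: BusRd,Flush
[13] P0: load  L0 | P0:S(55), P1:S(55), P2:S(55), P3:I | bus: BusRd

state = S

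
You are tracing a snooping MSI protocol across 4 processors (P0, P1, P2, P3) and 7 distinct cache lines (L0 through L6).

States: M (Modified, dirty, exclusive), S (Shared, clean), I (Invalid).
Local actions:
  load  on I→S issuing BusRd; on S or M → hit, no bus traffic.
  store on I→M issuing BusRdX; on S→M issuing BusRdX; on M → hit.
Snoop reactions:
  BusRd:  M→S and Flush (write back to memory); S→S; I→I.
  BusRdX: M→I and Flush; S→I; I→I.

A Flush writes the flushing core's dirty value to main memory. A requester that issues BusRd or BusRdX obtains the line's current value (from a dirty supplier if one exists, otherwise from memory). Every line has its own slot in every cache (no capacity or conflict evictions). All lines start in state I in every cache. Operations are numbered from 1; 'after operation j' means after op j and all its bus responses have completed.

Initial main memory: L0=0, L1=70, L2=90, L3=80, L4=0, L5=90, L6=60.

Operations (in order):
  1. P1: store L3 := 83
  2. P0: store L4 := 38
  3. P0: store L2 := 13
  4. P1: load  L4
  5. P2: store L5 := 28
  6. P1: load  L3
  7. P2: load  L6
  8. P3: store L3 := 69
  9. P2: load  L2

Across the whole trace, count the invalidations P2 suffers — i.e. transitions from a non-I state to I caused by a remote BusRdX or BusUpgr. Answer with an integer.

invalidations = 0

1. P1: store L3 := 83  bus=[BusRdX]  L3: P0=I P1=M P2=I P3=I  mem[L3]=80
2. P0: store L4 := 38  bus=[BusRdX]  L4: P0=M P1=I P2=I P3=I  mem[L4]=0
3. P0: store L2 := 13  bus=[BusRdX]  L2: P0=M P1=I P2=I P3=I  mem[L2]=90
4. P1: load  L4  bus=[BusRd,Flush]  L4: P0=S P1=S P2=I P3=I  mem[L4]=38
5. P2: store L5 := 28  bus=[BusRdX]  L5: P0=I P1=I P2=M P3=I  mem[L5]=90
6. P1: load  L3  bus=[-]  L3: P0=I P1=M P2=I P3=I  mem[L3]=80
7. P2: load  L6  bus=[BusRd]  L6: P0=I P1=I P2=S P3=I  mem[L6]=60
8. P3: store L3 := 69  bus=[BusRdX,Flush]  L3: P0=I P1=I P2=I P3=M  mem[L3]=83
9. P2: load  L2  bus=[BusRd,Flush]  L2: P0=S P1=I P2=S P3=I  mem[L2]=13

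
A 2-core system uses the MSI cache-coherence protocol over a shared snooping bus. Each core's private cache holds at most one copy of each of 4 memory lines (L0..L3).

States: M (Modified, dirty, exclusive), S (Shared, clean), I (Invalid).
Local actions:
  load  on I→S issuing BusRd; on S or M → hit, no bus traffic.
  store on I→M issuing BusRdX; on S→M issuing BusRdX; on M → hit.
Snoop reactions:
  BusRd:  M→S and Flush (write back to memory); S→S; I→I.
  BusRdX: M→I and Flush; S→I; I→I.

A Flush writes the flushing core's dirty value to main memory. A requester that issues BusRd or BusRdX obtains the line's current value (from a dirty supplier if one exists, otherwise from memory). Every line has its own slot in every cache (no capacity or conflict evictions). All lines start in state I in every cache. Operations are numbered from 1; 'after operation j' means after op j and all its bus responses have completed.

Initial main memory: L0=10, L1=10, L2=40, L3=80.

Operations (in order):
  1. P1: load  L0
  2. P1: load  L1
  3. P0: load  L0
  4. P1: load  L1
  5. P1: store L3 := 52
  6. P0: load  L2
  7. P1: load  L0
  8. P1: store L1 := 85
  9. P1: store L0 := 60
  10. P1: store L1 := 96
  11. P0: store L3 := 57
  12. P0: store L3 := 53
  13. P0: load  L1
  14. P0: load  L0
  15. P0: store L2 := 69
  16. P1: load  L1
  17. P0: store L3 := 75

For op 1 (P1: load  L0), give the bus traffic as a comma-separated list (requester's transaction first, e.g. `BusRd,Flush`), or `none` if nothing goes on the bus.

bus = BusRd

1. P1: load  L0  bus=[BusRd]  L0: P0=I P1=S  mem[L0]=10
2. P1: load  L1  bus=[BusRd]  L1: P0=I P1=S  mem[L1]=10
3. P0: load  L0  bus=[BusRd]  L0: P0=S P1=S  mem[L0]=10
4. P1: load  L1  bus=[-]  L1: P0=I P1=S  mem[L1]=10
5. P1: store L3 := 52  bus=[BusRdX]  L3: P0=I P1=M  mem[L3]=80
6. P0: load  L2  bus=[BusRd]  L2: P0=S P1=I  mem[L2]=40
7. P1: load  L0  bus=[-]  L0: P0=S P1=S  mem[L0]=10
8. P1: store L1 := 85  bus=[BusRdX]  L1: P0=I P1=M  mem[L1]=10
9. P1: store L0 := 60  bus=[BusRdX]  L0: P0=I P1=M  mem[L0]=10
10. P1: store L1 := 96  bus=[-]  L1: P0=I P1=M  mem[L1]=10
11. P0: store L3 := 57  bus=[BusRdX,Flush]  L3: P0=M P1=I  mem[L3]=52
12. P0: store L3 := 53  bus=[-]  L3: P0=M P1=I  mem[L3]=52
13. P0: load  L1  bus=[BusRd,Flush]  L1: P0=S P1=S  mem[L1]=96
14. P0: load  L0  bus=[BusRd,Flush]  L0: P0=S P1=S  mem[L0]=60
15. P0: store L2 := 69  bus=[BusRdX]  L2: P0=M P1=I  mem[L2]=40
16. P1: load  L1  bus=[-]  L1: P0=S P1=S  mem[L1]=96
17. P0: store L3 := 75  bus=[-]  L3: P0=M P1=I  mem[L3]=52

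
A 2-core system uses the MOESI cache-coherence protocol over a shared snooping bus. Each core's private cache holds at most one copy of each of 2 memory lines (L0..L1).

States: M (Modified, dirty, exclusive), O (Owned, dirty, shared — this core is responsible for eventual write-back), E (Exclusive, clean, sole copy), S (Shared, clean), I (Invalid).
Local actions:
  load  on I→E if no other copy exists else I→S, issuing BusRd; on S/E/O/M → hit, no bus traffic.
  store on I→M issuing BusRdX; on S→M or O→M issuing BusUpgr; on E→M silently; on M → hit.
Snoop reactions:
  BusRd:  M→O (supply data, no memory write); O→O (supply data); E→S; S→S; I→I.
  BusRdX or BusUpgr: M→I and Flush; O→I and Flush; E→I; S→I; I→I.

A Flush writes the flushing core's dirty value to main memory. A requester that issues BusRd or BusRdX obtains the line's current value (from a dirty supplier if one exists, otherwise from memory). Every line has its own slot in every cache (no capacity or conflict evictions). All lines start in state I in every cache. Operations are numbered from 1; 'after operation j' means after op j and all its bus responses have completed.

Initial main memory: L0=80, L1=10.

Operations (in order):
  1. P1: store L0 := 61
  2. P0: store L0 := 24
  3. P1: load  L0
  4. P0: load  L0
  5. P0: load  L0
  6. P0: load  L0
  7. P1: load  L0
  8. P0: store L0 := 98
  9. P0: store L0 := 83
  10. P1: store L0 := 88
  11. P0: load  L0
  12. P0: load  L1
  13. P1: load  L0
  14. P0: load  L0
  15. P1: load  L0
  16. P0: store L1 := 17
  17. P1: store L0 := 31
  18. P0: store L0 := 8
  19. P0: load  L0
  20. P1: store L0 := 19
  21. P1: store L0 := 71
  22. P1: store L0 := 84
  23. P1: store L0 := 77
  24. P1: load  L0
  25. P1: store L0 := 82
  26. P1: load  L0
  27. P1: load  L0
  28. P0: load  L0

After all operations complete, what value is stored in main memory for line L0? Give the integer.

memory[L0] = 8

step 1: P1: store L0 := 61  ⟶  IM  (L0)  txn=BusRdX  M[L0]=80
step 2: P0: store L0 := 24  ⟶  MI  (L0)  txn=BusRdX+Flush  M[L0]=61
step 3: P1: load  L0  ⟶  OS  (L0)  txn=BusRd  M[L0]=61
step 4: P0: load  L0  ⟶  OS  (L0)  txn=∅  M[L0]=61
step 5: P0: load  L0  ⟶  OS  (L0)  txn=∅  M[L0]=61
step 6: P0: load  L0  ⟶  OS  (L0)  txn=∅  M[L0]=61
step 7: P1: load  L0  ⟶  OS  (L0)  txn=∅  M[L0]=61
step 8: P0: store L0 := 98  ⟶  MI  (L0)  txn=BusUpgr  M[L0]=61
step 9: P0: store L0 := 83  ⟶  MI  (L0)  txn=∅  M[L0]=61
step 10: P1: store L0 := 88  ⟶  IM  (L0)  txn=BusRdX+Flush  M[L0]=83
step 11: P0: load  L0  ⟶  SO  (L0)  txn=BusRd  M[L0]=83
step 12: P0: load  L1  ⟶  EI  (L1)  txn=BusRd  M[L1]=10
step 13: P1: load  L0  ⟶  SO  (L0)  txn=∅  M[L0]=83
step 14: P0: load  L0  ⟶  SO  (L0)  txn=∅  M[L0]=83
step 15: P1: load  L0  ⟶  SO  (L0)  txn=∅  M[L0]=83
step 16: P0: store L1 := 17  ⟶  MI  (L1)  txn=∅  M[L1]=10
step 17: P1: store L0 := 31  ⟶  IM  (L0)  txn=BusUpgr  M[L0]=83
step 18: P0: store L0 := 8  ⟶  MI  (L0)  txn=BusRdX+Flush  M[L0]=31
step 19: P0: load  L0  ⟶  MI  (L0)  txn=∅  M[L0]=31
step 20: P1: store L0 := 19  ⟶  IM  (L0)  txn=BusRdX+Flush  M[L0]=8
step 21: P1: store L0 := 71  ⟶  IM  (L0)  txn=∅  M[L0]=8
step 22: P1: store L0 := 84  ⟶  IM  (L0)  txn=∅  M[L0]=8
step 23: P1: store L0 := 77  ⟶  IM  (L0)  txn=∅  M[L0]=8
step 24: P1: load  L0  ⟶  IM  (L0)  txn=∅  M[L0]=8
step 25: P1: store L0 := 82  ⟶  IM  (L0)  txn=∅  M[L0]=8
step 26: P1: load  L0  ⟶  IM  (L0)  txn=∅  M[L0]=8
step 27: P1: load  L0  ⟶  IM  (L0)  txn=∅  M[L0]=8
step 28: P0: load  L0  ⟶  SO  (L0)  txn=BusRd  M[L0]=8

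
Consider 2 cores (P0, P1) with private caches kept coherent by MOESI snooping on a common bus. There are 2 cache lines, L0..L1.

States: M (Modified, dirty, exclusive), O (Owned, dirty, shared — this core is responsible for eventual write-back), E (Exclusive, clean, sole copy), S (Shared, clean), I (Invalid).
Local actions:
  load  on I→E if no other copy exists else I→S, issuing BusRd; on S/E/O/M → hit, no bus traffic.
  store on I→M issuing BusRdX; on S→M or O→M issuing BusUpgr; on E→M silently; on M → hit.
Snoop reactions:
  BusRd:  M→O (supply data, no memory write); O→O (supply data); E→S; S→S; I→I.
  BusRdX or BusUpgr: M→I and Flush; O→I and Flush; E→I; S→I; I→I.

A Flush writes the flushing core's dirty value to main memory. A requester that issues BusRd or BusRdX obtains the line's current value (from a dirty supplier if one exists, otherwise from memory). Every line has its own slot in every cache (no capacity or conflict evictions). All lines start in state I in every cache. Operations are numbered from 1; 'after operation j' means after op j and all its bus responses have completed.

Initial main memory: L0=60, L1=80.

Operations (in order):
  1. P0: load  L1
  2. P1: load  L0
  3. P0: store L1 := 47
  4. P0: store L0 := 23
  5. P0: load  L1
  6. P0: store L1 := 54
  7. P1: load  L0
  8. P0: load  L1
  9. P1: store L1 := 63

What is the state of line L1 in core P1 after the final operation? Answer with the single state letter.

1. P0: load  L1  bus=[BusRd]  L1: P0=E P1=I  mem[L1]=80
2. P1: load  L0  bus=[BusRd]  L0: P0=I P1=E  mem[L0]=60
3. P0: store L1 := 47  bus=[-]  L1: P0=M P1=I  mem[L1]=80
4. P0: store L0 := 23  bus=[BusRdX]  L0: P0=M P1=I  mem[L0]=60
5. P0: load  L1  bus=[-]  L1: P0=M P1=I  mem[L1]=80
6. P0: store L1 := 54  bus=[-]  L1: P0=M P1=I  mem[L1]=80
7. P1: load  L0  bus=[BusRd]  L0: P0=O P1=S  mem[L0]=60
8. P0: load  L1  bus=[-]  L1: P0=M P1=I  mem[L1]=80
9. P1: store L1 := 63  bus=[BusRdX,Flush]  L1: P0=I P1=M  mem[L1]=54

state = M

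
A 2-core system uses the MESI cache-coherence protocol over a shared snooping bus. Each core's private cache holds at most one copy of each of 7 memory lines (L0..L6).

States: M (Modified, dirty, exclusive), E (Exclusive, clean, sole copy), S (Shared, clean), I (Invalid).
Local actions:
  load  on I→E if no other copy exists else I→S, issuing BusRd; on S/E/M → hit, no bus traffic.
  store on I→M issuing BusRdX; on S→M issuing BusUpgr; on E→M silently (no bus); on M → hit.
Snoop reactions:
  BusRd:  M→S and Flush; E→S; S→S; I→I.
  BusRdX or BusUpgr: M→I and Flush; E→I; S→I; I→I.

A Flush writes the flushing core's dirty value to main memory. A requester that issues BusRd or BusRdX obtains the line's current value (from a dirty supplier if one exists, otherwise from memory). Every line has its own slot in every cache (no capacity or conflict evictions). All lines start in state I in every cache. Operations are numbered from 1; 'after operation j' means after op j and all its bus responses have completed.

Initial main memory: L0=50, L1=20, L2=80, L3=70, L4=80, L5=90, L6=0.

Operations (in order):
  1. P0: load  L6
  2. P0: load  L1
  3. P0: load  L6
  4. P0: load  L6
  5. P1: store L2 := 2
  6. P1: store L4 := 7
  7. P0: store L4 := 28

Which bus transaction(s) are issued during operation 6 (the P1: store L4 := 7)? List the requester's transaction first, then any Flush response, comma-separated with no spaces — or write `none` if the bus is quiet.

bus = BusRdX

step 1: P0: load  L6  ⟶  EI  (L6)  txn=BusRd  M[L6]=0
step 2: P0: load  L1  ⟶  EI  (L1)  txn=BusRd  M[L1]=20
step 3: P0: load  L6  ⟶  EI  (L6)  txn=∅  M[L6]=0
step 4: P0: load  L6  ⟶  EI  (L6)  txn=∅  M[L6]=0
step 5: P1: store L2 := 2  ⟶  IM  (L2)  txn=BusRdX  M[L2]=80
step 6: P1: store L4 := 7  ⟶  IM  (L4)  txn=BusRdX  M[L4]=80
step 7: P0: store L4 := 28  ⟶  MI  (L4)  txn=BusRdX+Flush  M[L4]=7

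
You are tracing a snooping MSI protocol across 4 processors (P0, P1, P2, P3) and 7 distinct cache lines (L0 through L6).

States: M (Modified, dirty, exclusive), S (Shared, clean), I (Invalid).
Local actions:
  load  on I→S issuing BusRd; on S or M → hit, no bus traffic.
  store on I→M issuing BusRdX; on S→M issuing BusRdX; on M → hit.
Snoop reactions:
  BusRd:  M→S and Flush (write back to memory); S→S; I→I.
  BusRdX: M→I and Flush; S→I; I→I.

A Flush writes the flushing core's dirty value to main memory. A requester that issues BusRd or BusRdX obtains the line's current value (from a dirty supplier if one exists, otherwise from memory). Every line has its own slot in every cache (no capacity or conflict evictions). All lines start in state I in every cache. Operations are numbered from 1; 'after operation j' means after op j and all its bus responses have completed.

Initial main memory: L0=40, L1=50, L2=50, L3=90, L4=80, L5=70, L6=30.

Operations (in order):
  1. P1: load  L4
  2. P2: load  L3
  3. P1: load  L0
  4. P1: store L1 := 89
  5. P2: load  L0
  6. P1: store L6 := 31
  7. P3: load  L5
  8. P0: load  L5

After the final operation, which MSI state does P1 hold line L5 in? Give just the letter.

step 1: P1: load  L4  ⟶  ISII  (L4)  txn=BusRd  M[L4]=80
step 2: P2: load  L3  ⟶  IISI  (L3)  txn=BusRd  M[L3]=90
step 3: P1: load  L0  ⟶  ISII  (L0)  txn=BusRd  M[L0]=40
step 4: P1: store L1 := 89  ⟶  IMII  (L1)  txn=BusRdX  M[L1]=50
step 5: P2: load  L0  ⟶  ISSI  (L0)  txn=BusRd  M[L0]=40
step 6: P1: store L6 := 31  ⟶  IMII  (L6)  txn=BusRdX  M[L6]=30
step 7: P3: load  L5  ⟶  IIIS  (L5)  txn=BusRd  M[L5]=70
step 8: P0: load  L5  ⟶  SIIS  (L5)  txn=BusRd  M[L5]=70

state = I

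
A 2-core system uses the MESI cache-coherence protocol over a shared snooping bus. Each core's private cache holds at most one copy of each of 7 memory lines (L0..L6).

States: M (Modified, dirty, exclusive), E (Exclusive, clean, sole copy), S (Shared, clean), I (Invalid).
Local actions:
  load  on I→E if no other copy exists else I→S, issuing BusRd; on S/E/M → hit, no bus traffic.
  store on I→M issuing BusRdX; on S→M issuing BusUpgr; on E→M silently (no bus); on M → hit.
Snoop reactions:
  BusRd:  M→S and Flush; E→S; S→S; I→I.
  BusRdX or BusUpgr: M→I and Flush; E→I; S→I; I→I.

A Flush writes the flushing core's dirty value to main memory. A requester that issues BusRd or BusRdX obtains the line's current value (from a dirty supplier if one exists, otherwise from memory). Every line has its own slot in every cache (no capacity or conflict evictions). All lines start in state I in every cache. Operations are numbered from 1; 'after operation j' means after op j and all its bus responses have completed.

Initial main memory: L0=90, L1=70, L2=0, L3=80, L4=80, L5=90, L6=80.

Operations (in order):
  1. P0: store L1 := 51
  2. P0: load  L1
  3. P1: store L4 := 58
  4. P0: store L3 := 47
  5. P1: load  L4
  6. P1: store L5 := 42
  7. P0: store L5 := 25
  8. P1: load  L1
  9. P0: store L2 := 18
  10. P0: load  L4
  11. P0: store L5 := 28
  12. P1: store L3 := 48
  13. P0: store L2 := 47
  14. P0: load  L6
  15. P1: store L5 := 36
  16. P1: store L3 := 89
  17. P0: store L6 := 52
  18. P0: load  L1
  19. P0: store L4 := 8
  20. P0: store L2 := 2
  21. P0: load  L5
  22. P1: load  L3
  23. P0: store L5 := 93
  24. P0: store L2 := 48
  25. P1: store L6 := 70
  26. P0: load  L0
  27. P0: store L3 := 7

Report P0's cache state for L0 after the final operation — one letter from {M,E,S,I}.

  op1 P0: store L1 := 51 → M/I on L1; bus BusRdX; mem=70
  op2 P0: load  L1 → M/I on L1; bus (none); mem=70
  op3 P1: store L4 := 58 → I/M on L4; bus BusRdX; mem=80
  op4 P0: store L3 := 47 → M/I on L3; bus BusRdX; mem=80
  op5 P1: load  L4 → I/M on L4; bus (none); mem=80
  op6 P1: store L5 := 42 → I/M on L5; bus BusRdX; mem=90
  op7 P0: store L5 := 25 → M/I on L5; bus BusRdX Flush; mem=42
  op8 P1: load  L1 → S/S on L1; bus BusRd Flush; mem=51
  op9 P0: store L2 := 18 → M/I on L2; bus BusRdX; mem=0
  op10 P0: load  L4 → S/S on L4; bus BusRd Flush; mem=58
  op11 P0: store L5 := 28 → M/I on L5; bus (none); mem=42
  op12 P1: store L3 := 48 → I/M on L3; bus BusRdX Flush; mem=47
  op13 P0: store L2 := 47 → M/I on L2; bus (none); mem=0
  op14 P0: load  L6 → E/I on L6; bus BusRd; mem=80
  op15 P1: store L5 := 36 → I/M on L5; bus BusRdX Flush; mem=28
  op16 P1: store L3 := 89 → I/M on L3; bus (none); mem=47
  op17 P0: store L6 := 52 → M/I on L6; bus (none); mem=80
  op18 P0: load  L1 → S/S on L1; bus (none); mem=51
  op19 P0: store L4 := 8 → M/I on L4; bus BusUpgr; mem=58
  op20 P0: store L2 := 2 → M/I on L2; bus (none); mem=0
  op21 P0: load  L5 → S/S on L5; bus BusRd Flush; mem=36
  op22 P1: load  L3 → I/M on L3; bus (none); mem=47
  op23 P0: store L5 := 93 → M/I on L5; bus BusUpgr; mem=36
  op24 P0: store L2 := 48 → M/I on L2; bus (none); mem=0
  op25 P1: store L6 := 70 → I/M on L6; bus BusRdX Flush; mem=52
  op26 P0: load  L0 → E/I on L0; bus BusRd; mem=90
  op27 P0: store L3 := 7 → M/I on L3; bus BusRdX Flush; mem=89

state = E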